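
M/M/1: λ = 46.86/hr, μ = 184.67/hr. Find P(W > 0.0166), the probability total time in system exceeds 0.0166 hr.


W ~ Exponential(μ−λ) for M/M/1.
μ − λ = 184.67 − 46.86 = 137.8100
P(W > t) = e^{−(μ−λ)t} = e^{−2.2876} = 0.101505

Final: 0.101505


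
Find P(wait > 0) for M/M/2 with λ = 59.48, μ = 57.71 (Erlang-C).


a = λ/μ = 1.0307; ρ = a/2 = 0.5153
P₀ = 0.319840 (from M/M/c formula)
C(c,a) = [a^c/(c!(1−ρ))]·P₀ = [1.06228/(2·0.4847)]·0.319840
= 1.09589·0.319840 = 0.350511

Final: 0.350511


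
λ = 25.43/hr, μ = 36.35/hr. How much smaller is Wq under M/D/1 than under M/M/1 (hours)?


ρ = 25.43/36.35 = 0.6996
Wq(M/M/1) = ρ/(μ−λ) = 0.6996/10.92 = 0.06406 hr
Wq(M/D/1) = ρ/(2(μ−λ)) = 0.03203 hr
Savings = 0.06406 − 0.03203 = 0.03203 hr

Final: 0.03203 hr


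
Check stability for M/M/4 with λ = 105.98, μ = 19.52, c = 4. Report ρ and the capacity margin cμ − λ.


Total capacity cμ = 4·19.52 = 78.08/hr
ρ = λ/(cμ) = 105.98/78.08 = 1.3573
Stable ⇔ ρ < 1: NO
Spare capacity = cμ − λ = 78.08 − 105.98 = -27.90/hr

Final: ρ = 1.3573; unstable; margin = -27.90/hr


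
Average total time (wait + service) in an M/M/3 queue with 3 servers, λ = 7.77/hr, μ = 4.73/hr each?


a = 1.6427; ρ = 0.5476; P₀ = 0.177781
Lq = P₀·a^c·ρ/(c!(1−ρ)²) = 0.35136
Wq = Lq/λ = 0.35136/7.77 = 0.04522 hr
W = Wq + 1/μ = 0.04522 + 0.21142 = 0.25664 hr

Final: 0.25664 hr


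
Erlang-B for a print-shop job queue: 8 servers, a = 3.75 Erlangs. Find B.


B(c,a) = (a^c/c!) / Σ_{k=0}^{c} a^k/k!
a^8/8! = 0.969906
Σ terms (k=0..8): 1.00000 + 3.75000 + 7.03125 + 8.78906 + 8.23975 + 6.17981 + 3.86238 + 2.06913 + 0.96991 = 41.891288
B = 0.969906/41.891288 = 0.023153

Final: 0.023153


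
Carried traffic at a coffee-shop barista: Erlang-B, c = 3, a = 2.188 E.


B(3,2.188) = 0.238252 (Erlang-B)
Carried load = a(1 − B) = 2.188·(1 − 0.238252) = 2.188·0.761748 = 1.6667 E

Final: 1.6667 Erlangs


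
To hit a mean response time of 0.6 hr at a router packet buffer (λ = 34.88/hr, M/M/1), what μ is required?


W = 1/(μ−λ) ⇒ μ − λ = 1/W = 1/0.6 = 1.6667
μ = λ + 1/W = 34.88 + 1.6667 = 36.5467 per hr

Final: 36.5467 /hr


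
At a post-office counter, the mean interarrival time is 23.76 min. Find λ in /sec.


λ = 1/(interarrival time) in consistent units.
1 second = 0.0166667 min, so λ = 0.0166667/23.76 = 0.0007015 per second

Final: 0.0007015 /sec


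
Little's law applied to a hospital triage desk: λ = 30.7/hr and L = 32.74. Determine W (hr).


W = L/λ = 32.74/30.7 = 1.0664 hr

Final: 1.0664 hr


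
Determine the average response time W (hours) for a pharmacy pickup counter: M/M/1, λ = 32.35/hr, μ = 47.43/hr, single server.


W = 1/(μ−λ) = 1/(47.43 − 32.35) = 1/15.08 = 0.06631 hr

Final: 0.06631 hr


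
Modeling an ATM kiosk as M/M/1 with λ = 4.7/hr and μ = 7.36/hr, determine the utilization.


ρ = λ/μ = 4.7/7.36 = 0.6386

Final: 0.6386


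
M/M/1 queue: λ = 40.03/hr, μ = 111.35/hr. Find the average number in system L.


ρ = λ/μ = 40.03/111.35 = 0.3595
L = ρ/(1−ρ) = 0.3595/(1 − 0.3595) = 0.3595/0.6405 = 0.5613

Final: 0.5613


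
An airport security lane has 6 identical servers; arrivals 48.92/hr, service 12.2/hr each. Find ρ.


ρ = λ/(cμ) = 48.92/(6·12.2) = 48.92/73.20 = 0.6683

Final: 0.6683


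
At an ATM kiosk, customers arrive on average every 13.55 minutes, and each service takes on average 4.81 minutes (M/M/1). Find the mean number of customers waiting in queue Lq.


λ = 60/13.55 = 4.4280 /hr
μ = 60/4.81 = 12.4740 /hr
ρ = λ/μ = 4.4280/12.4740 = 0.3550
Lq = ρ²/(1−ρ) = 0.1260/0.6450 = 0.1954

Final: 0.1954


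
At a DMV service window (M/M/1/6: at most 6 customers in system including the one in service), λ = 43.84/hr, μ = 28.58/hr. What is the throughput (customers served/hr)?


ρ = 1.5339; P_K = (1−ρ)ρ^6/(1−ρ^7) = 0.366421
λ_eff = λ(1 − P_K) = 43.84·(1 − 0.366421) = 43.84·0.633579 = 27.7761 /hr

Final: 27.7761 /hr


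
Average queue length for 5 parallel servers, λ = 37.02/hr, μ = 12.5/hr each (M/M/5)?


a = λ/μ = 2.9616; ρ = a/5 = 0.5923
P₀ = 0.048687
Lq = P₀·a^c·ρ / (c!·(1−ρ)²) = 0.048687·227.84107·0.5923/(120·0.16620)
= 0.32944

Final: 0.32944


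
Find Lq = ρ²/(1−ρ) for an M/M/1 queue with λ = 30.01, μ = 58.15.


ρ = 30.01/58.15 = 0.5161
Lq = ρ²/(1−ρ) = 0.2663/0.4839 = 0.5504

Final: 0.5504


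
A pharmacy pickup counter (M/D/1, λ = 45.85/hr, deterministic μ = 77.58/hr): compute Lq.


ρ = 45.85/77.58 = 0.5910
M/D/1: Lq = ρ²/(2(1−ρ)) = 0.3493/(2·0.4090) = 0.42700

Final: 0.42700


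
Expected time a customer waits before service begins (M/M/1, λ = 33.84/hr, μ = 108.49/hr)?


ρ = 33.84/108.49 = 0.3119
Wq = ρ/(μ−λ) = 0.3119/(108.49 − 33.84) = 0.3119/74.65 = 0.004178 hr

Final: 0.004178 hr


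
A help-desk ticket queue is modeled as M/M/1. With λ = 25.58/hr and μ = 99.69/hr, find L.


ρ = λ/μ = 25.58/99.69 = 0.2566
L = ρ/(1−ρ) = 0.2566/(1 − 0.2566) = 0.2566/0.7434 = 0.3452

Final: 0.3452


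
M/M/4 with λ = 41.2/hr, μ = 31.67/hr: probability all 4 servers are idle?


a = λ/μ = 41.2/31.67 = 1.3009; ρ = a/c = 0.3252
Σ_{k=0}^{3} a^k/k! (terms k=0..3) = 1.00000 + 1.30092 + 0.84619 + 0.36694 = 3.51405
Tail: a^4/(4!(1−ρ)) = 2.86416/(24·0.6748) = 0.17686
P₀ = 1/(3.51405 + 0.17686) = 1/3.69091 = 0.270936

Final: 0.270936


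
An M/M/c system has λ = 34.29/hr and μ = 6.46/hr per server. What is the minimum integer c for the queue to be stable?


Stability requires cμ > λ ⇔ c > λ/μ.
λ/μ = 34.29/6.46 = 5.3080
Minimum integer c = ⌊5.3080⌋ + 1 = 6
Check: 6·6.46 = 38.76 > 34.29, while 5·6.46 = 32.30 ≤ 34.29

Final: 6 servers


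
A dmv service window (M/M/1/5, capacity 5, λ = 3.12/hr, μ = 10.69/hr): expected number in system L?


ρ = 3.12/10.69 = 0.2919
L = ρ[1 − (K+1)ρ^K + Kρ^(K+1)] / [(1−ρ)(1−ρ^(K+1))]
Numerator: 0.2919·(1 − 6·0.002118 + 5·0.0006181) = 0.289055
Denominator: (0.7081)·(0.999382) = 0.707701
L = 0.289055/0.707701 = 0.4084

Final: 0.4084


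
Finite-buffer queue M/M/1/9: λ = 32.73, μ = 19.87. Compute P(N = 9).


ρ = λ/μ = 32.73/19.87 = 1.6472
P_K = (1−ρ)ρ^K/(1−ρ^(K+1)) = (-0.6472·89.275696)/(1 − 147.055537)
= -57.779841/-146.055537 = 0.395602

Final: 0.395602


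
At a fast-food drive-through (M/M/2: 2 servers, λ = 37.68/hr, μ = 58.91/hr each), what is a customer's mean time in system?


a = 0.6396; ρ = 0.3198; P₀ = 0.515370
Lq = P₀·a^c·ρ/(c!(1−ρ)²) = 0.07287
Wq = Lq/λ = 0.07287/37.68 = 0.001934 hr
W = Wq + 1/μ = 0.001934 + 0.01698 = 0.01891 hr

Final: 0.01891 hr


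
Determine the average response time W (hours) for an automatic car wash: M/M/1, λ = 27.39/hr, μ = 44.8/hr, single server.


W = 1/(μ−λ) = 1/(44.8 − 27.39) = 1/17.41 = 0.05744 hr

Final: 0.05744 hr


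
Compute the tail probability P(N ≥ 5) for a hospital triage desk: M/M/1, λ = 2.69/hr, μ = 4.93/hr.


ρ = 2.69/4.93 = 0.5456
P(N ≥ n) = ρ^n = 0.5456^5 = 0.048365

Final: 0.048365


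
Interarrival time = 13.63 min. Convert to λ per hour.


λ = 1/(interarrival time) in consistent units.
1 hour = 60 min, so λ = 60/13.63 = 4.4021 per hour

Final: 4.4021 /hr


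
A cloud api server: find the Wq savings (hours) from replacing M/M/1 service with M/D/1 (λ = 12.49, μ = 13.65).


ρ = 12.49/13.65 = 0.9150
Wq(M/M/1) = ρ/(μ−λ) = 0.9150/1.16 = 0.78881 hr
Wq(M/D/1) = ρ/(2(μ−λ)) = 0.39440 hr
Savings = 0.78881 − 0.39440 = 0.39440 hr

Final: 0.39440 hr


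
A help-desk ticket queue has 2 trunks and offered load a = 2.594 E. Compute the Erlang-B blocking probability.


B(c,a) = (a^c/c!) / Σ_{k=0}^{c} a^k/k!
a^2/2! = 3.364418
Σ terms (k=0..2): 1.00000 + 2.59400 + 3.36442 = 6.958418
B = 3.364418/6.958418 = 0.483503

Final: 0.483503


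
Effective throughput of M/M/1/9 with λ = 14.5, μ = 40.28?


ρ = 0.3600; P_K = (1−ρ)ρ^9/(1−ρ^10) = 0.00006497
λ_eff = λ(1 − P_K) = 14.5·(1 − 0.00006497) = 14.5·0.999935 = 14.4991 /hr

Final: 14.4991 /hr


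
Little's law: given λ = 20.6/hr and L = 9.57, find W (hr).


W = L/λ = 9.57/20.6 = 0.4646 hr

Final: 0.4646 hr


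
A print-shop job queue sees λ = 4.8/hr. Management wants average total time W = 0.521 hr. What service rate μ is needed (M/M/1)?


W = 1/(μ−λ) ⇒ μ − λ = 1/W = 1/0.521 = 1.9194
μ = λ + 1/W = 4.8 + 1.9194 = 6.7194 per hr

Final: 6.7194 /hr


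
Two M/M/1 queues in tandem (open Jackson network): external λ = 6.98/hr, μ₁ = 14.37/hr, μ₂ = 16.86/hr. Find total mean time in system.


Each node sees arrival rate λ = 6.98/hr (tandem ⇒ throughput preserved).
W₁ = 1/(μ₁−λ) = 1/(14.37−6.98) = 0.13532 hr
W₂ = 1/(μ₂−λ) = 1/(16.86−6.98) = 0.10121 hr
W_total = W₁ + W₂ = 0.13532 + 0.10121 = 0.23653 hr

Final: 0.23653 hr


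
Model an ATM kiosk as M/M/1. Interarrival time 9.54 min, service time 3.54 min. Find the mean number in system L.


λ = 60/9.54 = 6.2893 /hr
μ = 60/3.54 = 16.9492 /hr
ρ = λ/μ = 6.2893/16.9492 = 0.3711
L = ρ/(1−ρ) = 0.3711/0.6289 = 0.5900

Final: 0.5900


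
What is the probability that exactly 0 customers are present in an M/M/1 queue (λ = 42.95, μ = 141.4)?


ρ = 42.95/141.4 = 0.3037
P_n = (1−ρ)·ρ^n = (1 − 0.3037)·0.3037^0 = 0.6963·1.000000 = 0.696252

Final: 0.696252


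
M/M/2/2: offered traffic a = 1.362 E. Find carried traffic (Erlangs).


B(2,1.362) = 0.281963 (Erlang-B)
Carried load = a(1 − B) = 1.362·(1 − 0.281963) = 1.362·0.718037 = 0.9780 E

Final: 0.9780 Erlangs


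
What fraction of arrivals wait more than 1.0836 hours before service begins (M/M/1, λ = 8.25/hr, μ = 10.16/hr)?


ρ = 8.25/10.16 = 0.8120
P(Wq > t) = ρ·e^{−(μ−λ)t} = 0.8120·e^{−2.0697}
= 0.8120·0.126227 = 0.102497

Final: 0.102497


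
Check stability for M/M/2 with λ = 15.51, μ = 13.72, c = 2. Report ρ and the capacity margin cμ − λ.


Total capacity cμ = 2·13.72 = 27.44/hr
ρ = λ/(cμ) = 15.51/27.44 = 0.5652
Stable ⇔ ρ < 1: YES
Spare capacity = cμ − λ = 27.44 − 15.51 = 11.93/hr

Final: ρ = 0.5652; stable; margin = 11.93/hr


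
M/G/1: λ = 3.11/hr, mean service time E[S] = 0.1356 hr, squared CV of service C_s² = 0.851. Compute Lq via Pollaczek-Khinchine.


ρ = λ·E[S] = 3.11·0.1356 = 0.4217
Lq = ρ²(1+C_s²)/(2(1−ρ)) = 0.1778·(1+0.851)/(2·0.5783)
= 0.1778·1.8510/1.1566 = 0.28463

Final: 0.28463


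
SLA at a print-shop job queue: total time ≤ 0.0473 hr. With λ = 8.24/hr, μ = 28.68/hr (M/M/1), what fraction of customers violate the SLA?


W ~ Exponential(μ−λ) for M/M/1.
μ − λ = 28.68 − 8.24 = 20.4400
P(W > t) = e^{−(μ−λ)t} = e^{−0.9668} = 0.380293

Final: 0.380293


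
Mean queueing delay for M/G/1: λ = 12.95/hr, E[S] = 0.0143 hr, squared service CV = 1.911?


ρ = λ·E[S] = 12.95·0.0143 = 0.1852
E[S²] = E[S]²(1+C_s²) = 0.0143²·(1+1.911) = 0.0005953
Wq = λ·E[S²]/(2(1−ρ)) = 12.95·0.0005953/(2·0.8148) = 0.004730 hr

Final: 0.004730 hr


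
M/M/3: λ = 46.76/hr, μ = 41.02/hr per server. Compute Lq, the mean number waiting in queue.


a = λ/μ = 1.1399; ρ = a/3 = 0.3800
P₀ = 0.313693
Lq = P₀·a^c·ρ / (c!·(1−ρ)²) = 0.313693·1.48128·0.3800/(6·0.38443)
= 0.07655

Final: 0.07655


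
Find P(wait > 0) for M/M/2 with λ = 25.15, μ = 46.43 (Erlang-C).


a = λ/μ = 0.5417; ρ = a/2 = 0.2708
P₀ = 0.573765 (from M/M/c formula)
C(c,a) = [a^c/(c!(1−ρ))]·P₀ = [0.29341/(2·0.7292)]·0.573765
= 0.20120·0.573765 = 0.115441

Final: 0.115441


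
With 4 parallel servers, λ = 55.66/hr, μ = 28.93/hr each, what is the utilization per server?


ρ = λ/(cμ) = 55.66/(4·28.93) = 55.66/115.72 = 0.4810

Final: 0.4810


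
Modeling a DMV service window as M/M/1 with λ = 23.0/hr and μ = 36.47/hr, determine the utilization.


ρ = λ/μ = 23.0/36.47 = 0.6307

Final: 0.6307


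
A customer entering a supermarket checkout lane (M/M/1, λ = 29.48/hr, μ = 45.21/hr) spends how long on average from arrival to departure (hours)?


W = 1/(μ−λ) = 1/(45.21 − 29.48) = 1/15.73 = 0.06357 hr

Final: 0.06357 hr


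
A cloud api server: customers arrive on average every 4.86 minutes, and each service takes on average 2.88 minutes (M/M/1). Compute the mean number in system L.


λ = 60/4.86 = 12.3457 /hr
μ = 60/2.88 = 20.8333 /hr
ρ = λ/μ = 12.3457/20.8333 = 0.5926
L = ρ/(1−ρ) = 0.5926/0.4074 = 1.4545

Final: 1.4545


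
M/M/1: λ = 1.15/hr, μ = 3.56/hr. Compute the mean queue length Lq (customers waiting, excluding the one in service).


ρ = 1.15/3.56 = 0.3230
Lq = ρ²/(1−ρ) = 0.1044/0.6770 = 0.1541

Final: 0.1541


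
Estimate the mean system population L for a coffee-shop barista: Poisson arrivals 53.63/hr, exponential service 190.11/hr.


ρ = λ/μ = 53.63/190.11 = 0.2821
L = ρ/(1−ρ) = 0.2821/(1 − 0.2821) = 0.2821/0.7179 = 0.3930

Final: 0.3930


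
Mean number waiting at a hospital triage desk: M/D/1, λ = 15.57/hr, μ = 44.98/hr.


ρ = 15.57/44.98 = 0.3462
M/D/1: Lq = ρ²/(2(1−ρ)) = 0.1198/(2·0.6538) = 0.09163

Final: 0.09163


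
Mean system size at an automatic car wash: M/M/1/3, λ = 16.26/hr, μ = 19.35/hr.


ρ = 16.26/19.35 = 0.8403
L = ρ[1 − (K+1)ρ^K + Kρ^(K+1)] / [(1−ρ)(1−ρ^(K+1))]
Numerator: 0.8403·(1 − 4·0.593361 + 3·0.498607) = 0.102836
Denominator: (0.1597)·(0.501393) = 0.080067
L = 0.102836/0.080067 = 1.2844

Final: 1.2844


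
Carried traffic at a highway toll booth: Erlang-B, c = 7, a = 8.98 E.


B(7,8.98) = 0.360575 (Erlang-B)
Carried load = a(1 − B) = 8.98·(1 − 0.360575) = 8.98·0.639425 = 5.7420 E

Final: 5.7420 Erlangs


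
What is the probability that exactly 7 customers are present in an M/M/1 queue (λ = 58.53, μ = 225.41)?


ρ = 58.53/225.41 = 0.2597
P_n = (1−ρ)·ρ^n = (1 − 0.2597)·0.2597^7 = 0.7403·0.00007959 = 0.00005892

Final: 0.00005892


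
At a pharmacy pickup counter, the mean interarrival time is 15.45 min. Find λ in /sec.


λ = 1/(interarrival time) in consistent units.
1 second = 0.0166667 min, so λ = 0.0166667/15.45 = 0.001079 per second

Final: 0.001079 /sec


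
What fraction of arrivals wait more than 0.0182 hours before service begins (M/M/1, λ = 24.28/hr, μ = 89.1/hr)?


ρ = 24.28/89.1 = 0.2725
P(Wq > t) = ρ·e^{−(μ−λ)t} = 0.2725·e^{−1.1797}
= 0.2725·0.307364 = 0.083757

Final: 0.083757


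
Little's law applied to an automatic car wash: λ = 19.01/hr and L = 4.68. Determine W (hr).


W = L/λ = 4.68/19.01 = 0.2462 hr

Final: 0.2462 hr


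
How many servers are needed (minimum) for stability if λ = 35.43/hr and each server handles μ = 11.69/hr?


Stability requires cμ > λ ⇔ c > λ/μ.
λ/μ = 35.43/11.69 = 3.0308
Minimum integer c = ⌊3.0308⌋ + 1 = 4
Check: 4·11.69 = 46.76 > 35.43, while 3·11.69 = 35.07 ≤ 35.43

Final: 4 servers


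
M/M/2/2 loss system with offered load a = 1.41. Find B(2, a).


B(c,a) = (a^c/c!) / Σ_{k=0}^{c} a^k/k!
a^2/2! = 0.994050
Σ terms (k=0..2): 1.00000 + 1.41000 + 0.99405 = 3.404050
B = 0.994050/3.404050 = 0.292020

Final: 0.292020


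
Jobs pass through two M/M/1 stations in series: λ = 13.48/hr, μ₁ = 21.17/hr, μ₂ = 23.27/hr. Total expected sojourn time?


Each node sees arrival rate λ = 13.48/hr (tandem ⇒ throughput preserved).
W₁ = 1/(μ₁−λ) = 1/(21.17−13.48) = 0.13004 hr
W₂ = 1/(μ₂−λ) = 1/(23.27−13.48) = 0.10215 hr
W_total = W₁ + W₂ = 0.13004 + 0.10215 = 0.23218 hr

Final: 0.23218 hr


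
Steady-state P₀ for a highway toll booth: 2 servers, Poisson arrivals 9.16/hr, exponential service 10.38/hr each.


a = λ/μ = 9.16/10.38 = 0.8825; ρ = a/c = 0.4412
Σ_{k=0}^{1} a^k/k! (terms k=0..1) = 1.00000 + 0.88247 = 1.88247
Tail: a^2/(2!(1−ρ)) = 0.77875/(2·0.5588) = 0.69684
P₀ = 1/(1.88247 + 0.69684) = 1/2.57931 = 0.387701

Final: 0.387701


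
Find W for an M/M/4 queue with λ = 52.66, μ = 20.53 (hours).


a = 2.5650; ρ = 0.6413; P₀ = 0.068050
Lq = P₀·a^c·ρ/(c!(1−ρ)²) = 0.61157
Wq = Lq/λ = 0.61157/52.66 = 0.01161 hr
W = Wq + 1/μ = 0.01161 + 0.04871 = 0.06032 hr

Final: 0.06032 hr


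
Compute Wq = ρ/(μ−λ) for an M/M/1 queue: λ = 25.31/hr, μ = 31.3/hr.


ρ = 25.31/31.3 = 0.8086
Wq = ρ/(μ−λ) = 0.8086/(31.3 − 25.31) = 0.8086/5.99 = 0.1350 hr

Final: 0.1350 hr


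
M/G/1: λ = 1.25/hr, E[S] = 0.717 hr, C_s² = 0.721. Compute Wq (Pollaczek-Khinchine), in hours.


ρ = λ·E[S] = 1.25·0.717 = 0.8962
E[S²] = E[S]²(1+C_s²) = 0.717²·(1+0.721) = 0.884747
Wq = λ·E[S²]/(2(1−ρ)) = 1.25·0.884747/(2·0.1038) = 5.32980 hr

Final: 5.32980 hr


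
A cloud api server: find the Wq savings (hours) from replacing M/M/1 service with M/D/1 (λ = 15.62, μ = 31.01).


ρ = 15.62/31.01 = 0.5037
Wq(M/M/1) = ρ/(μ−λ) = 0.5037/15.39 = 0.03273 hr
Wq(M/D/1) = ρ/(2(μ−λ)) = 0.01636 hr
Savings = 0.03273 − 0.01636 = 0.01636 hr

Final: 0.01636 hr


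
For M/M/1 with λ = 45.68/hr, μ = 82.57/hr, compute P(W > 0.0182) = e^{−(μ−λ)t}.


W ~ Exponential(μ−λ) for M/M/1.
μ − λ = 82.57 − 45.68 = 36.8900
P(W > t) = e^{−(μ−λ)t} = e^{−0.6714} = 0.510994

Final: 0.510994


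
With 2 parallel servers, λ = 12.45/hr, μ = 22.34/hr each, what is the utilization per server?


ρ = λ/(cμ) = 12.45/(2·22.34) = 12.45/44.68 = 0.2786

Final: 0.2786


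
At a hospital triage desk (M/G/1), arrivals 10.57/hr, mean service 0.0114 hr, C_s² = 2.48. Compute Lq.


ρ = λ·E[S] = 10.57·0.0114 = 0.1205
Lq = ρ²(1+C_s²)/(2(1−ρ)) = 0.01452·(1+2.48)/(2·0.8795)
= 0.01452·3.4800/1.7590 = 0.02873

Final: 0.02873


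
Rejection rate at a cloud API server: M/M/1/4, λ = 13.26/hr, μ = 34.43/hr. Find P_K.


ρ = λ/μ = 13.26/34.43 = 0.3851
P_K = (1−ρ)ρ^K/(1−ρ^(K+1)) = (0.6149·0.022000)/(1 − 0.008473)
= 0.013527/0.991527 = 0.013643

Final: 0.013643


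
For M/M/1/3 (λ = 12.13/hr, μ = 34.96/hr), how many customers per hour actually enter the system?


ρ = 0.3470; P_K = (1−ρ)ρ^3/(1−ρ^4) = 0.027679
λ_eff = λ(1 − P_K) = 12.13·(1 − 0.027679) = 12.13·0.972321 = 11.7943 /hr

Final: 11.7943 /hr


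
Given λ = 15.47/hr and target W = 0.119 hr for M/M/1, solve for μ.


W = 1/(μ−λ) ⇒ μ − λ = 1/W = 1/0.119 = 8.4034
μ = λ + 1/W = 15.47 + 8.4034 = 23.8734 per hr

Final: 23.8734 /hr


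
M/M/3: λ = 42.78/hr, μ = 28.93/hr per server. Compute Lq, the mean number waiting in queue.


a = λ/μ = 1.4787; ρ = a/3 = 0.4929
P₀ = 0.215756
Lq = P₀·a^c·ρ / (c!·(1−ρ)²) = 0.215756·3.23353·0.4929/(6·0.25714)
= 0.22289

Final: 0.22289


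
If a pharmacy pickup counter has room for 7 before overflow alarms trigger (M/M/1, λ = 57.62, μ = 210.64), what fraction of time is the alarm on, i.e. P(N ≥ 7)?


ρ = 57.62/210.64 = 0.2735
P(N ≥ n) = ρ^n = 0.2735^7 = 0.0001146

Final: 0.0001146


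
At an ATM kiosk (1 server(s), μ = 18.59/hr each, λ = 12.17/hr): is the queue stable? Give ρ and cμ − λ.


Total capacity cμ = 1·18.59 = 18.59/hr
ρ = λ/(cμ) = 12.17/18.59 = 0.6547
Stable ⇔ ρ < 1: YES
Spare capacity = cμ − λ = 18.59 − 12.17 = 6.42/hr

Final: ρ = 0.6547; stable; margin = 6.42/hr


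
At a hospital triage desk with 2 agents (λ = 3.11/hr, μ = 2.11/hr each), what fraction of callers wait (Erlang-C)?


a = λ/μ = 1.4739; ρ = a/2 = 0.7370
P₀ = 0.151432 (from M/M/c formula)
C(c,a) = [a^c/(c!(1−ρ))]·P₀ = [2.17248/(2·0.2630)]·0.151432
= 4.12967·0.151432 = 0.625366

Final: 0.625366


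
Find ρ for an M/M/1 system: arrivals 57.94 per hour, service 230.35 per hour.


ρ = λ/μ = 57.94/230.35 = 0.2515

Final: 0.2515


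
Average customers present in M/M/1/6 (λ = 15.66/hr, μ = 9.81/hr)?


ρ = 15.66/9.81 = 1.5963
L = ρ[1 − (K+1)ρ^K + Kρ^(K+1)] / [(1−ρ)(1−ρ^(K+1))]
Numerator: 1.5963·(1 − 7·16.547657 + 6·26.415525) = 69.695070
Denominator: (-0.5963)·(-25.415525) = 15.156047
L = 69.695070/15.156047 = 4.5985

Final: 4.5985


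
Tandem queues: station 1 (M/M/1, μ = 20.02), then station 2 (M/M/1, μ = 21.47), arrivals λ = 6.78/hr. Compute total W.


Each node sees arrival rate λ = 6.78/hr (tandem ⇒ throughput preserved).
W₁ = 1/(μ₁−λ) = 1/(20.02−6.78) = 0.07553 hr
W₂ = 1/(μ₂−λ) = 1/(21.47−6.78) = 0.06807 hr
W_total = W₁ + W₂ = 0.07553 + 0.06807 = 0.14360 hr

Final: 0.14360 hr


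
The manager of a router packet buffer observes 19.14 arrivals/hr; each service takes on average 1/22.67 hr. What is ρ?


ρ = λ/μ = 19.14/22.67 = 0.8443

Final: 0.8443


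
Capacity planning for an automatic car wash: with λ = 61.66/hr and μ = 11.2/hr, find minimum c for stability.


Stability requires cμ > λ ⇔ c > λ/μ.
λ/μ = 61.66/11.2 = 5.5054
Minimum integer c = ⌊5.5054⌋ + 1 = 6
Check: 6·11.2 = 67.20 > 61.66, while 5·11.2 = 56.00 ≤ 61.66

Final: 6 servers


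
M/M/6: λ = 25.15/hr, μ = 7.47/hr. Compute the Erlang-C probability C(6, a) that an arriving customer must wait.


a = λ/μ = 3.3668; ρ = a/6 = 0.5611
P₀ = 0.033374 (from M/M/c formula)
C(c,a) = [a^c/(c!(1−ρ))]·P₀ = [1456.47933/(720·0.4389)]·0.033374
= 4.60935·0.033374 = 0.153833

Final: 0.153833


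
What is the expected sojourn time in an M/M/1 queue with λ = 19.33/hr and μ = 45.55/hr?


W = 1/(μ−λ) = 1/(45.55 − 19.33) = 1/26.22 = 0.03814 hr

Final: 0.03814 hr


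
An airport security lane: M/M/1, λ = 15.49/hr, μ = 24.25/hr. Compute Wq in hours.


ρ = 15.49/24.25 = 0.6388
Wq = ρ/(μ−λ) = 0.6388/(24.25 − 15.49) = 0.6388/8.76 = 0.07292 hr

Final: 0.07292 hr


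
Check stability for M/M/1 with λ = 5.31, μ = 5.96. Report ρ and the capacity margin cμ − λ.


Total capacity cμ = 1·5.96 = 5.96/hr
ρ = λ/(cμ) = 5.31/5.96 = 0.8909
Stable ⇔ ρ < 1: YES
Spare capacity = cμ − λ = 5.96 − 5.31 = 0.65/hr

Final: ρ = 0.8909; stable; margin = 0.65/hr


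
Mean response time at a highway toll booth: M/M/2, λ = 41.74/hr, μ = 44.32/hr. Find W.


a = 0.9418; ρ = 0.4709; P₀ = 0.359718
Lq = P₀·a^c·ρ/(c!(1−ρ)²) = 0.26833
Wq = Lq/λ = 0.26833/41.74 = 0.006429 hr
W = Wq + 1/μ = 0.006429 + 0.02256 = 0.02899 hr

Final: 0.02899 hr


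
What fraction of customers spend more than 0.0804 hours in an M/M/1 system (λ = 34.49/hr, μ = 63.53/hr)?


W ~ Exponential(μ−λ) for M/M/1.
μ − λ = 63.53 − 34.49 = 29.0400
P(W > t) = e^{−(μ−λ)t} = e^{−2.3348} = 0.096828

Final: 0.096828


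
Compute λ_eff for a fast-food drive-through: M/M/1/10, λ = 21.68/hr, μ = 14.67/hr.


ρ = 1.4778; P_K = (1−ρ)ρ^10/(1−ρ^11) = 0.327803
λ_eff = λ(1 − P_K) = 21.68·(1 − 0.327803) = 21.68·0.672197 = 14.5732 /hr

Final: 14.5732 /hr


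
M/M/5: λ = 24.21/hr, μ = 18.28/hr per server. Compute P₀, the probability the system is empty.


a = λ/μ = 24.21/18.28 = 1.3244; ρ = a/c = 0.2649
Σ_{k=0}^{4} a^k/k! (terms k=0..4) = 1.00000 + 1.32440 + 0.87702 + 0.38717 + 0.12819 = 3.71678
Tail: a^5/(5!(1−ρ)) = 4.07468/(120·0.7351) = 0.04619
P₀ = 1/(3.71678 + 0.04619) = 1/3.76297 = 0.265748

Final: 0.265748


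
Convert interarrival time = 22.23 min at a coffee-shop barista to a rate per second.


λ = 1/(interarrival time) in consistent units.
1 second = 0.0166667 min, so λ = 0.0166667/22.23 = 0.0007497 per second

Final: 0.0007497 /sec


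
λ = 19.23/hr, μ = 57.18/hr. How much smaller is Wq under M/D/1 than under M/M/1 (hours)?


ρ = 19.23/57.18 = 0.3363
Wq(M/M/1) = ρ/(μ−λ) = 0.3363/37.95 = 0.008862 hr
Wq(M/D/1) = ρ/(2(μ−λ)) = 0.004431 hr
Savings = 0.008862 − 0.004431 = 0.004431 hr

Final: 0.004431 hr


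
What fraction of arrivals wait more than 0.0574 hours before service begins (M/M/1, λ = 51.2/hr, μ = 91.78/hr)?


ρ = 51.2/91.78 = 0.5579
P(Wq > t) = ρ·e^{−(μ−λ)t} = 0.5579·e^{−2.3293}
= 0.5579·0.097365 = 0.054315

Final: 0.054315


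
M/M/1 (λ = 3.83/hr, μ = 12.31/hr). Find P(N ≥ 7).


ρ = 3.83/12.31 = 0.3111
P(N ≥ n) = ρ^n = 0.3111^7 = 0.0002822

Final: 0.0002822


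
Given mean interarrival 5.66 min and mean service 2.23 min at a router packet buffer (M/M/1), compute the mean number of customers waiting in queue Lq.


λ = 60/5.66 = 10.6007 /hr
μ = 60/2.23 = 26.9058 /hr
ρ = λ/μ = 10.6007/26.9058 = 0.3940
Lq = ρ²/(1−ρ) = 0.1552/0.6060 = 0.2562

Final: 0.2562


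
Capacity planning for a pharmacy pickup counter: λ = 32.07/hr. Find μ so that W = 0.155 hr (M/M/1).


W = 1/(μ−λ) ⇒ μ − λ = 1/W = 1/0.155 = 6.4516
μ = λ + 1/W = 32.07 + 6.4516 = 38.5216 per hr

Final: 38.5216 /hr


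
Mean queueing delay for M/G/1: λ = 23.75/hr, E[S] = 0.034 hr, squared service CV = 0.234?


ρ = λ·E[S] = 23.75·0.034 = 0.8075
E[S²] = E[S]²(1+C_s²) = 0.034²·(1+0.234) = 0.001427
Wq = λ·E[S²]/(2(1−ρ)) = 23.75·0.001427/(2·0.1925) = 0.08800 hr

Final: 0.08800 hr


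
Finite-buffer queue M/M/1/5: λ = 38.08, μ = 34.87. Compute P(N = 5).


ρ = λ/μ = 38.08/34.87 = 1.0921
P_K = (1−ρ)ρ^K/(1−ρ^(K+1)) = (-0.09206·1.553191)/(1 − 1.696172)
= -0.142981/-0.696172 = 0.205382

Final: 0.205382


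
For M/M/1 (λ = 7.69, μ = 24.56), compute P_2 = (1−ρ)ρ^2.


ρ = 7.69/24.56 = 0.3131
P_n = (1−ρ)·ρ^n = (1 − 0.3131)·0.3131^2 = 0.6869·0.098038 = 0.067341

Final: 0.067341


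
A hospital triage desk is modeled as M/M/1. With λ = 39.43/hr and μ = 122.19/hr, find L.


ρ = λ/μ = 39.43/122.19 = 0.3227
L = ρ/(1−ρ) = 0.3227/(1 − 0.3227) = 0.3227/0.6773 = 0.4764

Final: 0.4764


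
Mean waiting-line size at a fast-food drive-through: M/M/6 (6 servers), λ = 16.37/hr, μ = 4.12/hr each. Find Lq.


a = λ/μ = 3.9733; ρ = a/6 = 0.6622
P₀ = 0.017201
Lq = P₀·a^c·ρ / (c!·(1−ρ)²) = 0.017201·3934.67422·0.6622/(720·0.11410)
= 0.54557

Final: 0.54557


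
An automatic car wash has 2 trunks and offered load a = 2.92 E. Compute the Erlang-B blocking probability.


B(c,a) = (a^c/c!) / Σ_{k=0}^{c} a^k/k!
a^2/2! = 4.263200
Σ terms (k=0..2): 1.00000 + 2.92000 + 4.26320 = 8.183200
B = 4.263200/8.183200 = 0.520970

Final: 0.520970


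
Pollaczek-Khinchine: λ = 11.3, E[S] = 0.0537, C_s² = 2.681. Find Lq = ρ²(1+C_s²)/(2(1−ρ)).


ρ = λ·E[S] = 11.3·0.0537 = 0.6068
Lq = ρ²(1+C_s²)/(2(1−ρ)) = 0.3682·(1+2.681)/(2·0.3932)
= 0.3682·3.6810/0.7864 = 1.72361

Final: 1.72361


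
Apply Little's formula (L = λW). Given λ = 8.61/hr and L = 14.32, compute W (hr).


W = L/λ = 14.32/8.61 = 1.6632 hr

Final: 1.6632 hr


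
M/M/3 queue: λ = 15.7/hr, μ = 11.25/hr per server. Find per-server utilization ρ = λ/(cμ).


ρ = λ/(cμ) = 15.7/(3·11.25) = 15.7/33.75 = 0.4652

Final: 0.4652


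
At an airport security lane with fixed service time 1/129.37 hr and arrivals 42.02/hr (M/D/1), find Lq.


ρ = 42.02/129.37 = 0.3248
M/D/1: Lq = ρ²/(2(1−ρ)) = 0.1055/(2·0.6752) = 0.07812

Final: 0.07812


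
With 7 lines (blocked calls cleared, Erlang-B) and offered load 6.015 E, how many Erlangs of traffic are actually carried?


B(7,6.015) = 0.186031 (Erlang-B)
Carried load = a(1 − B) = 6.015·(1 − 0.186031) = 6.015·0.813969 = 4.8960 E

Final: 4.8960 Erlangs


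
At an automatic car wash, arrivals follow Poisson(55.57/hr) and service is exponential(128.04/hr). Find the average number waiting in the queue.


ρ = 55.57/128.04 = 0.4340
Lq = ρ²/(1−ρ) = 0.1884/0.5660 = 0.3328

Final: 0.3328


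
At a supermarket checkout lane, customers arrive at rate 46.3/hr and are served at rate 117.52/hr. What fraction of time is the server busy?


ρ = λ/μ = 46.3/117.52 = 0.3940

Final: 0.3940


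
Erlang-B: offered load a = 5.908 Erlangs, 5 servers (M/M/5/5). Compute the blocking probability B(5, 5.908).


B(c,a) = (a^c/c!) / Σ_{k=0}^{c} a^k/k!
a^5/5! = 59.982034
Σ terms (k=0..5): 1.00000 + 5.90800 + 17.45223 + 34.36926 + 50.76340 + 59.98203 = 169.474928
B = 59.982034/169.474928 = 0.353929

Final: 0.353929


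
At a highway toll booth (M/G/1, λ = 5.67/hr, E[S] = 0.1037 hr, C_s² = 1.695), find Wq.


ρ = λ·E[S] = 5.67·0.1037 = 0.5880
E[S²] = E[S]²(1+C_s²) = 0.1037²·(1+1.695) = 0.028981
Wq = λ·E[S²]/(2(1−ρ)) = 5.67·0.028981/(2·0.4120) = 0.19941 hr

Final: 0.19941 hr


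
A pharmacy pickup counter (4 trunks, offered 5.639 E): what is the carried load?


B(4,5.639) = 0.445572 (Erlang-B)
Carried load = a(1 − B) = 5.639·(1 − 0.445572) = 5.639·0.554428 = 3.1264 E

Final: 3.1264 Erlangs


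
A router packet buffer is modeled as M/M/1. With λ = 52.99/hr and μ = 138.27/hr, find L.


ρ = λ/μ = 52.99/138.27 = 0.3832
L = ρ/(1−ρ) = 0.3832/(1 − 0.3832) = 0.3832/0.6168 = 0.6214

Final: 0.6214


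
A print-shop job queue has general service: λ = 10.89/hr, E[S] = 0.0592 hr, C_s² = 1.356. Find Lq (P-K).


ρ = λ·E[S] = 10.89·0.0592 = 0.6447
Lq = ρ²(1+C_s²)/(2(1−ρ)) = 0.4156·(1+1.356)/(2·0.3553)
= 0.4156·2.3560/0.7106 = 1.37795

Final: 1.37795


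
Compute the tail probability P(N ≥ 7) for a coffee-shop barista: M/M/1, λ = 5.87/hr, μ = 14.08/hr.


ρ = 5.87/14.08 = 0.4169
P(N ≥ n) = ρ^n = 0.4169^7 = 0.002189

Final: 0.002189


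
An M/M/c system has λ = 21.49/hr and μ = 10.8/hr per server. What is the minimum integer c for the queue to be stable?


Stability requires cμ > λ ⇔ c > λ/μ.
λ/μ = 21.49/10.8 = 1.9898
Minimum integer c = ⌊1.9898⌋ + 1 = 2
Check: 2·10.8 = 21.60 > 21.49, while 1·10.8 = 10.80 ≤ 21.49

Final: 2 servers


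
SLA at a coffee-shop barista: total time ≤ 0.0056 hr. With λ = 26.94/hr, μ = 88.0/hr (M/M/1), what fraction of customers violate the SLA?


W ~ Exponential(μ−λ) for M/M/1.
μ − λ = 88.0 − 26.94 = 61.0600
P(W > t) = e^{−(μ−λ)t} = e^{−0.3419} = 0.710394

Final: 0.710394


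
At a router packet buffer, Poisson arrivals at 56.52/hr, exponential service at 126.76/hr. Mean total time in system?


W = 1/(μ−λ) = 1/(126.76 − 56.52) = 1/70.24 = 0.01424 hr

Final: 0.01424 hr


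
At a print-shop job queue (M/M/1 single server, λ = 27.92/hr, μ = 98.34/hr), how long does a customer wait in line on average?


ρ = 27.92/98.34 = 0.2839
Wq = ρ/(μ−λ) = 0.2839/(98.34 − 27.92) = 0.2839/70.42 = 0.004032 hr

Final: 0.004032 hr


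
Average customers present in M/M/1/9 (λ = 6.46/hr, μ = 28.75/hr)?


ρ = 6.46/28.75 = 0.2247
L = ρ[1 − (K+1)ρ^K + Kρ^(K+1)] / [(1−ρ)(1−ρ^(K+1))]
Numerator: 0.2247·(1 − 10·0.000001460 + 9·0.0000003281) = 0.224693
Denominator: (0.7753)·(1.000000) = 0.775304
L = 0.224693/0.775304 = 0.2898

Final: 0.2898


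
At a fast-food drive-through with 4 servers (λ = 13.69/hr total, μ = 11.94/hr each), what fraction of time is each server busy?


ρ = λ/(cμ) = 13.69/(4·11.94) = 13.69/47.76 = 0.2866

Final: 0.2866


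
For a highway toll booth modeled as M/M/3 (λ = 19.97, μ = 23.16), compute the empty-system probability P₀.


a = λ/μ = 19.97/23.16 = 0.8623; ρ = a/c = 0.2874
Σ_{k=0}^{2} a^k/k! (terms k=0..2) = 1.00000 + 0.86226 + 0.37175 = 2.23401
Tail: a^3/(3!(1−ρ)) = 0.64109/(6·0.7126) = 0.14995
P₀ = 1/(2.23401 + 0.14995) = 1/2.38396 = 0.419471

Final: 0.419471


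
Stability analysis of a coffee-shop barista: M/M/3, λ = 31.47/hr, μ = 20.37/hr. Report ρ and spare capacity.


Total capacity cμ = 3·20.37 = 61.11/hr
ρ = λ/(cμ) = 31.47/61.11 = 0.5150
Stable ⇔ ρ < 1: YES
Spare capacity = cμ − λ = 61.11 − 31.47 = 29.64/hr

Final: ρ = 0.5150; stable; margin = 29.64/hr


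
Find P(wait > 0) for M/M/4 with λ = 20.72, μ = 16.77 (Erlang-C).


a = λ/μ = 1.2355; ρ = a/4 = 0.3089
P₀ = 0.289547 (from M/M/c formula)
C(c,a) = [a^c/(c!(1−ρ))]·P₀ = [2.33038/(24·0.6911)]·0.289547
= 0.14050·0.289547 = 0.040680

Final: 0.040680


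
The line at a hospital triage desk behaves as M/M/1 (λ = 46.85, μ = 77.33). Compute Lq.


ρ = 46.85/77.33 = 0.6058
Lq = ρ²/(1−ρ) = 0.3670/0.3942 = 0.9312

Final: 0.9312


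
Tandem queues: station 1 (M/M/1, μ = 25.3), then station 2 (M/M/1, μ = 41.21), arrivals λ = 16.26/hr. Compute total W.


Each node sees arrival rate λ = 16.26/hr (tandem ⇒ throughput preserved).
W₁ = 1/(μ₁−λ) = 1/(25.3−16.26) = 0.11062 hr
W₂ = 1/(μ₂−λ) = 1/(41.21−16.26) = 0.04008 hr
W_total = W₁ + W₂ = 0.11062 + 0.04008 = 0.15070 hr

Final: 0.15070 hr


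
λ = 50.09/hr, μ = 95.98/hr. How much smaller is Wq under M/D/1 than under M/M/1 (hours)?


ρ = 50.09/95.98 = 0.5219
Wq(M/M/1) = ρ/(μ−λ) = 0.5219/45.89 = 0.01137 hr
Wq(M/D/1) = ρ/(2(μ−λ)) = 0.005686 hr
Savings = 0.01137 − 0.005686 = 0.005686 hr

Final: 0.005686 hr


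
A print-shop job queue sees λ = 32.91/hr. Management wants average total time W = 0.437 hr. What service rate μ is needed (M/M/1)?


W = 1/(μ−λ) ⇒ μ − λ = 1/W = 1/0.437 = 2.2883
μ = λ + 1/W = 32.91 + 2.2883 = 35.1983 per hr

Final: 35.1983 /hr


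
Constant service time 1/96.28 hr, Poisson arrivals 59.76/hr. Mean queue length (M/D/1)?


ρ = 59.76/96.28 = 0.6207
M/D/1: Lq = ρ²/(2(1−ρ)) = 0.3853/(2·0.3793) = 0.50784

Final: 0.50784


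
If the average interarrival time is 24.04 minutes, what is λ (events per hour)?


λ = 1/(interarrival time) in consistent units.
1 hour = 60 min, so λ = 60/24.04 = 2.4958 per hour

Final: 2.4958 /hr


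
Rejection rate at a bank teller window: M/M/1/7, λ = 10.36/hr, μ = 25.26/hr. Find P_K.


ρ = λ/μ = 10.36/25.26 = 0.4101
P_K = (1−ρ)ρ^K/(1−ρ^(K+1)) = (0.5899·0.001952)/(1 − 0.0008006)
= 0.001151/0.999199 = 0.001152

Final: 0.001152


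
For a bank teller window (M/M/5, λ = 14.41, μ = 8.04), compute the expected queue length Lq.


a = λ/μ = 1.7923; ρ = a/5 = 0.3585
P₀ = 0.165887
Lq = P₀·a^c·ρ / (c!·(1−ρ)²) = 0.165887·18.49438·0.3585/(120·0.41158)
= 0.02227

Final: 0.02227


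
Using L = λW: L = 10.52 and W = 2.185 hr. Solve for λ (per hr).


λ = L/W = 10.52/2.185 = 4.8146 /hr

Final: 4.8146 /hr


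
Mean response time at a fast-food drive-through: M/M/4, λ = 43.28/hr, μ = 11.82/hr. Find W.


a = 3.6616; ρ = 0.9154; P₀ = 0.009253
Lq = P₀·a^c·ρ/(c!(1−ρ)²) = 8.86304
Wq = Lq/λ = 8.86304/43.28 = 0.20478 hr
W = Wq + 1/μ = 0.20478 + 0.08460 = 0.28939 hr

Final: 0.28939 hr


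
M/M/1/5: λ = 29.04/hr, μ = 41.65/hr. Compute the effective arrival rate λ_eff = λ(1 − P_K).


ρ = 0.6972; P_K = (1−ρ)ρ^5/(1−ρ^6) = 0.056365
λ_eff = λ(1 − P_K) = 29.04·(1 − 0.056365) = 29.04·0.943635 = 27.4032 /hr

Final: 27.4032 /hr


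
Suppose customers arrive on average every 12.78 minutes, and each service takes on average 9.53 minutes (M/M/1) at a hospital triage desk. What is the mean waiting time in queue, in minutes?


λ = 60/12.78 = 4.6948 /hr
μ = 60/9.53 = 6.2959 /hr
ρ = λ/μ = 4.6948/6.2959 = 0.7457
Wq = ρ/(μ−λ) = 0.7457/(6.2959−4.6948) = 0.46575 hr
In minutes: 0.46575·60 = 27.945 min

Final: 27.945 min


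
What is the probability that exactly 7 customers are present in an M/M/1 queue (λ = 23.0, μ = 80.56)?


ρ = 23.0/80.56 = 0.2855
P_n = (1−ρ)·ρ^n = (1 − 0.2855)·0.2855^7 = 0.7145·0.0001546 = 0.0001105

Final: 0.0001105


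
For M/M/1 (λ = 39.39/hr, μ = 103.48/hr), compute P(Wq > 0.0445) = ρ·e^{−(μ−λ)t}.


ρ = 39.39/103.48 = 0.3807
P(Wq > t) = ρ·e^{−(μ−λ)t} = 0.3807·e^{−2.8520}
= 0.3807·0.057728 = 0.021975

Final: 0.021975


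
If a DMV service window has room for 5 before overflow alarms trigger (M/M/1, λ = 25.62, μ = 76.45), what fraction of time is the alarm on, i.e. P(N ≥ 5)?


ρ = 25.62/76.45 = 0.3351
P(N ≥ n) = ρ^n = 0.3351^5 = 0.004227

Final: 0.004227


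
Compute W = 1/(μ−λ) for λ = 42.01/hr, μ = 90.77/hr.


W = 1/(μ−λ) = 1/(90.77 − 42.01) = 1/48.76 = 0.02051 hr

Final: 0.02051 hr


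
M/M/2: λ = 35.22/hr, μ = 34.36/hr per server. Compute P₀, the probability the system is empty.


a = λ/μ = 35.22/34.36 = 1.0250; ρ = a/c = 0.5125
Σ_{k=0}^{1} a^k/k! (terms k=0..1) = 1.00000 + 1.02503 = 2.02503
Tail: a^2/(2!(1−ρ)) = 1.05068/(2·0.4875) = 1.07766
P₀ = 1/(2.02503 + 1.07766) = 1/3.10269 = 0.322301

Final: 0.322301


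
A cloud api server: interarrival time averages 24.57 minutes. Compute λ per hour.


λ = 1/(interarrival time) in consistent units.
1 hour = 60 min, so λ = 60/24.57 = 2.4420 per hour

Final: 2.4420 /hr


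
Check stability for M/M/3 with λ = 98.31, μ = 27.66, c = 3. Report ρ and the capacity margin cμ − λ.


Total capacity cμ = 3·27.66 = 82.98/hr
ρ = λ/(cμ) = 98.31/82.98 = 1.1847
Stable ⇔ ρ < 1: NO
Spare capacity = cμ − λ = 82.98 − 98.31 = -15.33/hr

Final: ρ = 1.1847; unstable; margin = -15.33/hr


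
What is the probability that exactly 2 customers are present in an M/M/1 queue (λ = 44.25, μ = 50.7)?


ρ = 44.25/50.7 = 0.8728
P_n = (1−ρ)·ρ^n = (1 − 0.8728)·0.8728^2 = 0.1272·0.761747 = 0.096909

Final: 0.096909


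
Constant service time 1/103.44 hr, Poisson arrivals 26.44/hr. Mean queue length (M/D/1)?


ρ = 26.44/103.44 = 0.2556
M/D/1: Lq = ρ²/(2(1−ρ)) = 0.06533/(2·0.7444) = 0.04388

Final: 0.04388


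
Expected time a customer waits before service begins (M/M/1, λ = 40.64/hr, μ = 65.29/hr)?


ρ = 40.64/65.29 = 0.6225
Wq = ρ/(μ−λ) = 0.6225/(65.29 − 40.64) = 0.6225/24.65 = 0.02525 hr

Final: 0.02525 hr


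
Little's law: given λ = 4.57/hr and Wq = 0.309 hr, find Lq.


Lq = λWq = 4.57·0.309 = 1.4121

Final: 1.4121


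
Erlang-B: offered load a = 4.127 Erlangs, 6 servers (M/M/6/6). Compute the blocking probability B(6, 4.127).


B(c,a) = (a^c/c!) / Σ_{k=0}^{c} a^k/k!
a^6/6! = 6.862373
Σ terms (k=0..6): 1.00000 + 4.12700 + 8.51606 + 11.71527 + 12.08723 + 9.97680 + 6.86237 = 54.284725
B = 6.862373/54.284725 = 0.126414

Final: 0.126414


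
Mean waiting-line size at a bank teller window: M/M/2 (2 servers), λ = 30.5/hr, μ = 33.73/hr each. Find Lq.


a = λ/μ = 0.9042; ρ = a/2 = 0.4521
P₀ = 0.377297
Lq = P₀·a^c·ρ / (c!·(1−ρ)²) = 0.377297·0.81765·0.4521/(2·0.30017)
= 0.23233

Final: 0.23233


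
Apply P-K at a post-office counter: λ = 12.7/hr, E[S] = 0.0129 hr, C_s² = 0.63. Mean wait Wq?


ρ = λ·E[S] = 12.7·0.0129 = 0.1638
E[S²] = E[S]²(1+C_s²) = 0.0129²·(1+0.63) = 0.0002712
Wq = λ·E[S²]/(2(1−ρ)) = 12.7·0.0002712/(2·0.8362) = 0.002060 hr

Final: 0.002060 hr


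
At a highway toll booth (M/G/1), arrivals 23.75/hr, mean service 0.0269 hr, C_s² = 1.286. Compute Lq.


ρ = λ·E[S] = 23.75·0.0269 = 0.6389
Lq = ρ²(1+C_s²)/(2(1−ρ)) = 0.4082·(1+1.286)/(2·0.3611)
= 0.4082·2.2860/0.7223 = 1.29187

Final: 1.29187


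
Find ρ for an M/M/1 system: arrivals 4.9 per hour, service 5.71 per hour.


ρ = λ/μ = 4.9/5.71 = 0.8581

Final: 0.8581


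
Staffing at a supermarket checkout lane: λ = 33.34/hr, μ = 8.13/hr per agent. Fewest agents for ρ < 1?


Stability requires cμ > λ ⇔ c > λ/μ.
λ/μ = 33.34/8.13 = 4.1009
Minimum integer c = ⌊4.1009⌋ + 1 = 5
Check: 5·8.13 = 40.65 > 33.34, while 4·8.13 = 32.52 ≤ 33.34

Final: 5 servers


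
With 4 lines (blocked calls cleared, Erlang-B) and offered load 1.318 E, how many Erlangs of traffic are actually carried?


B(4,1.318) = 0.034038 (Erlang-B)
Carried load = a(1 − B) = 1.318·(1 − 0.034038) = 1.318·0.965962 = 1.2731 E

Final: 1.2731 Erlangs


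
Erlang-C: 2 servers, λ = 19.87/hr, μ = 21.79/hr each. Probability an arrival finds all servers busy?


a = λ/μ = 0.9119; ρ = a/2 = 0.4559
P₀ = 0.373680 (from M/M/c formula)
C(c,a) = [a^c/(c!(1−ρ))]·P₀ = [0.83154/(2·0.5441)]·0.373680
= 0.76420·0.373680 = 0.285566

Final: 0.285566
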